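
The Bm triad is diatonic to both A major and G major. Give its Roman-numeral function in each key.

The scale of A major is A B C# D E F# G#; B is degree 2, and the triad built there (B-D-F#) is minor, so it is ii.
The scale of G major is G A B C D E F#; B is degree 3, and the triad built there (B-D-F#) is minor, so it is iii.

ii in A major; iii in G major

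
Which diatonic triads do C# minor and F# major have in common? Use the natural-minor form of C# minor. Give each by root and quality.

G#m, B

Triads in C# minor (natural minor): C#m (i), D#dim (ii°), E (III), F#m (iv), G#m (v), A (VI), B (VII).
Triads in F# major: F# (I), G#m (ii), A#m (iii), B (IV), C# (V), D#m (vi), E#dim (vii°).
Shared triads with their functions: G#m (v in C# minor, ii in F# major); B (VII in C# minor, IV in F# major).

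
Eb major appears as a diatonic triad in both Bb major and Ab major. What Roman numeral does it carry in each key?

The scale of Bb major is Bb C D Eb F G A; Eb is degree 4, and the triad built there (Eb-G-Bb) is major, so it is IV.
The scale of Ab major is Ab Bb C Db Eb F G; Eb is degree 5, and the triad built there (Eb-G-Bb) is major, so it is V.

IV in Bb major; V in Ab major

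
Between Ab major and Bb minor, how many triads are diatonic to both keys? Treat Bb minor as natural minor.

4

Diatonic triads of Ab major: Ab major (I), Bb minor (ii), C minor (iii), Db major (IV), Eb major (V), F minor (vi), G diminished (vii°).
Diatonic triads of Bb minor (natural minor): Bb minor (i), C diminished (ii°), Db major (III), Eb minor (iv), F minor (v), Gb major (VI), Ab major (VII).
Matching root and quality in both lists: Ab major, Bb minor, Db major, F minor.
That gives 4 common triads.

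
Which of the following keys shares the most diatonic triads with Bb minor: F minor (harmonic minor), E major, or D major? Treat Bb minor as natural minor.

Triads of Bb minor (natural minor): Bb minor (i), C diminished (ii°), Db major (III), Eb minor (iv), F minor (v), Gb major (VI), Ab major (VII).
F minor (harmonic minor) shares 3: Bbm, Db, Fm.
E major shares 0: none.
D major shares 0: none.
The most common triads (3) are shared with F minor.

F minor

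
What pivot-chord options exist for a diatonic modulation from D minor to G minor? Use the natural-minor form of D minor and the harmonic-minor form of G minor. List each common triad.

Gm

Triads in D minor (natural minor): D minor (i), E diminished (ii°), F major (III), G minor (iv), A minor (v), B♭ major (VI), C major (VII).
Triads in G minor (harmonic minor): G minor (i), A diminished (ii°), B♭ augmented (III+), C minor (iv), D major (V), E♭ major (VI), F♯ diminished (vii°).
Shared triads with their functions: G minor (iv in D minor, i in G minor).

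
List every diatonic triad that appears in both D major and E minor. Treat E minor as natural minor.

D, Em, G, Bm

Triads in D major: D (I), Em (ii), F♯m (iii), G (IV), A (V), Bm (vi), C♯dim (vii°).
Triads in E minor (natural minor): Em (i), F♯dim (ii°), G (III), Am (iv), Bm (v), C (VI), D (VII).
Shared triads with their functions: D (I in D major, VII in E minor); Em (ii in D major, i in E minor); G (IV in D major, III in E minor); Bm (vi in D major, v in E minor).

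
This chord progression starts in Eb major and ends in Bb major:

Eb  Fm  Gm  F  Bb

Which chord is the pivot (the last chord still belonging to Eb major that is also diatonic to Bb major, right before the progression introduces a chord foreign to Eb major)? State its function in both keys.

Chords diatonic to Eb major: Eb, Fm, Gm, Ab, Bb, Cm, Ddim.
Reading the progression, the first chord not in that set is F, so the modulation leaves Eb major there.
The chord immediately before F is Gm, which is diatonic to both keys: iii in Eb major and vi in Bb major.

Gm — iii in Eb major, vi in Bb major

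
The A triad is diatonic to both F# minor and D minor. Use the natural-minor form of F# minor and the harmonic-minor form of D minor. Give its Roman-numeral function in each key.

The scale of F# minor (natural minor) is F# G# A B C# D E; A is degree 3, and the triad built there (A-C#-E) is major, so it is III.
The scale of D minor (harmonic minor) is D E F G A Bb C#; A is degree 5, and the triad built there (A-C#-E) is major, so it is V.

III in F# minor; V in D minor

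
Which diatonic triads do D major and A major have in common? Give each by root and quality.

Triads in D major: D (I), Em (ii), F#m (iii), G (IV), A (V), Bm (vi), C#dim (vii°).
Triads in A major: A (I), Bm (ii), C#m (iii), D (IV), E (V), F#m (vi), G#dim (vii°).
Shared triads with their functions: D (I in D major, IV in A major); F#m (iii in D major, vi in A major); A (V in D major, I in A major); Bm (vi in D major, ii in A major).

D, F#m, A, Bm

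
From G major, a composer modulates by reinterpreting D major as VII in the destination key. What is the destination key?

E minor

The numeral VII denotes a major triad on scale degree 7. With D on degree 7, the tonic of the new key is E.
Degree 7 carries a major triad in natural-minor keys, so the destination is E minor.
Check: the diatonic triads of E minor (natural minor) are Em (i), F#dim (ii°), G (III), Am (iv), Bm (v), C (VI), D (VII) — D major is indeed VII.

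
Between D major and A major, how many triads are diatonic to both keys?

Diatonic triads of D major: D major (I), E minor (ii), F♯ minor (iii), G major (IV), A major (V), B minor (vi), C♯ diminished (vii°).
Diatonic triads of A major: A major (I), B minor (ii), C♯ minor (iii), D major (IV), E major (V), F♯ minor (vi), G♯ diminished (vii°).
Matching root and quality in both lists: D major, F♯ minor, A major, B minor.
That gives 4 common triads.

4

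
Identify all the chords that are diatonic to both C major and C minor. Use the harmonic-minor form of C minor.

Triads in C major: C major (I), D minor (ii), E minor (iii), F major (IV), G major (V), A minor (vi), B diminished (vii°).
Triads in C minor (harmonic minor): C minor (i), D diminished (ii°), Eb augmented (III+), F minor (iv), G major (V), Ab major (VI), B diminished (vii°).
Shared triads with their functions: G major (V in C major, V in C minor); B diminished (vii° in C major, vii° in C minor).

G, Bdim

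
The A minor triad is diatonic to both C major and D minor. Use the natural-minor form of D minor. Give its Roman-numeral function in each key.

The scale of C major is C D E F G A B; A is degree 6, and the triad built there (A-C-E) is minor, so it is vi.
The scale of D minor (natural minor) is D E F G A Bb C; A is degree 5, and the triad built there (A-C-E) is minor, so it is v.

vi in C major; v in D minor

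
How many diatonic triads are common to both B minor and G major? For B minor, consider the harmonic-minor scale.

Diatonic triads of B minor (harmonic minor): Bm (i), C#dim (ii°), Daug (III+), Em (iv), F# (V), G (VI), A#dim (vii°).
Diatonic triads of G major: G (I), Am (ii), Bm (iii), C (IV), D (V), Em (vi), F#dim (vii°).
Matching root and quality in both lists: Bm, Em, G.
That gives 3 common triads.

3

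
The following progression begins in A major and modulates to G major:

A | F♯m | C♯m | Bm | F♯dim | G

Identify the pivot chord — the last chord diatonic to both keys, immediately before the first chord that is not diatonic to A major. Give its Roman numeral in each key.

Chords diatonic to A major: A, Bm, C♯m, D, E, F♯m, G♯dim.
Reading the progression, the first chord not in that set is F♯dim, so the modulation leaves A major there.
The chord immediately before F♯dim is Bm, which is diatonic to both keys: ii in A major and iii in G major.

Bm — ii in A major, iii in G major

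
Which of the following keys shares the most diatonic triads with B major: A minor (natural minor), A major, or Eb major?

Triads of B major: B (I), C#m (ii), D#m (iii), E (IV), F# (V), G#m (vi), A#dim (vii°).
A minor (natural minor) shares 0: none.
A major shares 2: C#m, E.
Eb major shares 0: none.
The most common triads (2) are shared with A major.

A major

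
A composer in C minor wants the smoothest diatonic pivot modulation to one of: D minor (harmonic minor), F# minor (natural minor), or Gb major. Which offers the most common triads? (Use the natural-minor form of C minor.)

Triads of C minor (natural minor): C minor (i), D diminished (ii°), Eb major (III), F minor (iv), G minor (v), Ab major (VI), Bb major (VII).
D minor (harmonic minor) shares 2: Gm, Bb.
F# minor (natural minor) shares 0: none.
Gb major shares 0: none.
The most common triads (2) are shared with D minor.

D minor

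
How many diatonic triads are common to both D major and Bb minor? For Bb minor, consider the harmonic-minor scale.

Diatonic triads of D major: D major (I), E minor (ii), F# minor (iii), G major (IV), A major (V), B minor (vi), C# diminished (vii°).
Diatonic triads of Bb minor (harmonic minor): Bb minor (i), C diminished (ii°), Db augmented (III+), Eb minor (iv), F major (V), Gb major (VI), A diminished (vii°).
No triad has the same root and quality in both keys.

0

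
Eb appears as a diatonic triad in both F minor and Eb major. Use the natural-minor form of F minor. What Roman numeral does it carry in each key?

The scale of F minor (natural minor) is F G Ab Bb C Db Eb; Eb is degree 7, and the triad built there (Eb-G-Bb) is major, so it is VII.
The scale of Eb major is Eb F G Ab Bb C D; Eb is degree 1, and the triad built there (Eb-G-Bb) is major, so it is I.

VII in F minor; I in Eb major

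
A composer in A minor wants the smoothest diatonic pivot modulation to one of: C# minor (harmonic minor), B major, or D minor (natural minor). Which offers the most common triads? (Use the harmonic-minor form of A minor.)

D minor

Triads of A minor (harmonic minor): A minor (i), B diminished (ii°), C augmented (III+), D minor (iv), E major (V), F major (VI), G# diminished (vii°).
C# minor (harmonic minor) shares 0: none.
B major shares 1: E.
D minor (natural minor) shares 3: Am, Dm, F.
The most common triads (3) are shared with D minor.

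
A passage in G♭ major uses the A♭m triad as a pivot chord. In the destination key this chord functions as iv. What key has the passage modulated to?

E♭ minor

The numeral iv denotes a minor triad on scale degree 4. With A♭ on degree 4, the tonic of the new key is E♭.
Degree 4 carries a minor triad in minor keys, so the destination is E♭ minor.
Check: the diatonic triads of E♭ minor (natural minor) are E♭m (i), Fdim (ii°), G♭ (III), A♭m (iv), B♭m (v), C♭ (VI), D♭ (VII) — A♭m is indeed iv.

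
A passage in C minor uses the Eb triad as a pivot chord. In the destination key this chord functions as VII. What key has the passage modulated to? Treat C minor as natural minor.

The numeral VII denotes a major triad on scale degree 7. With Eb on degree 7, the tonic of the new key is F.
Degree 7 carries a major triad in natural-minor keys, so the destination is F minor.
Check: the diatonic triads of F minor (natural minor) are Fm (i), Gdim (ii°), Ab (III), Bbm (iv), Cm (v), Db (VI), Eb (VII) — Eb is indeed VII.

F minor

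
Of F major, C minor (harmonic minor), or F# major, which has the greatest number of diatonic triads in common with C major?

Triads of C major: C major (I), D minor (ii), E minor (iii), F major (IV), G major (V), A minor (vi), B diminished (vii°).
F major shares 4: C, Dm, F, Am.
C minor (harmonic minor) shares 2: G, Bdim.
F# major shares 0: none.
The most common triads (4) are shared with F major.

F major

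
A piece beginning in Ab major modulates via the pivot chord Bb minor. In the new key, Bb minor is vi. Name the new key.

Db major

The numeral vi denotes a minor triad on scale degree 6. With Bb on degree 6, the tonic of the new key is Db.
Degree 6 carries a minor triad in major keys, so the destination is Db major.
Check: the diatonic triads of Db major are Db (I), Ebm (ii), Fm (iii), Gb (IV), Ab (V), Bbm (vi), Cdim (vii°) — Bb minor is indeed vi.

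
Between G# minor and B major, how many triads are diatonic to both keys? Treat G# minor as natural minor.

Diatonic triads of G# minor (natural minor): G#m (i), A#dim (ii°), B (III), C#m (iv), D#m (v), E (VI), F# (VII).
Diatonic triads of B major: B (I), C#m (ii), D#m (iii), E (IV), F# (V), G#m (vi), A#dim (vii°).
Matching root and quality in both lists: G#m, A#dim, B, C#m, D#m, E, F#.
That gives 7 common triads.

7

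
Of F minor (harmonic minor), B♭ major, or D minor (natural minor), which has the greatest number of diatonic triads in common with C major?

Triads of C major: C major (I), D minor (ii), E minor (iii), F major (IV), G major (V), A minor (vi), B diminished (vii°).
F minor (harmonic minor) shares 1: C.
B♭ major shares 2: Dm, F.
D minor (natural minor) shares 4: C, Dm, F, Am.
The most common triads (4) are shared with D minor.

D minor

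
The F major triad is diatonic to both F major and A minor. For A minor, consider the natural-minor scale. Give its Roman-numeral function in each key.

The scale of F major is F G A Bb C D E; F is degree 1, and the triad built there (F-A-C) is major, so it is I.
The scale of A minor (natural minor) is A B C D E F G; F is degree 6, and the triad built there (F-A-C) is major, so it is VI.

I in F major; VI in A minor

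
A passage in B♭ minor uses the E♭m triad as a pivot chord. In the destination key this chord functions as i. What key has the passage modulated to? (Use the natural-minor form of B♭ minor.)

E♭ minor

The numeral i denotes a minor triad on scale degree 1. With E♭ on degree 1, the tonic of the new key is E♭.
Degree 1 carries a minor triad in minor keys, so the destination is E♭ minor.
Check: the diatonic triads of E♭ minor (natural minor) are E♭m (i), Fdim (ii°), G♭ (III), A♭m (iv), B♭m (v), C♭ (VI), D♭ (VII) — E♭m is indeed i.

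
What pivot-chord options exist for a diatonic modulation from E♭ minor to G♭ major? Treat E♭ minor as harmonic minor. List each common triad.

Triads in E♭ minor (harmonic minor): E♭m (i), Fdim (ii°), G♭aug (III+), A♭m (iv), B♭ (V), C♭ (VI), Ddim (vii°).
Triads in G♭ major: G♭ (I), A♭m (ii), B♭m (iii), C♭ (IV), D♭ (V), E♭m (vi), Fdim (vii°).
Shared triads with their functions: E♭m (i in E♭ minor, vi in G♭ major); Fdim (ii° in E♭ minor, vii° in G♭ major); A♭m (iv in E♭ minor, ii in G♭ major); C♭ (VI in E♭ minor, IV in G♭ major).

E♭m, Fdim, A♭m, C♭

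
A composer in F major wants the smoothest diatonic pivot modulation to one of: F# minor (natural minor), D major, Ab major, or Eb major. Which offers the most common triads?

Triads of F major: F major (I), G minor (ii), A minor (iii), Bb major (IV), C major (V), D minor (vi), E diminished (vii°).
F# minor (natural minor) shares 0: none.
D major shares 0: none.
Ab major shares 0: none.
Eb major shares 2: Gm, Bb.
The most common triads (2) are shared with Eb major.

Eb major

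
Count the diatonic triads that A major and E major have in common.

4

Diatonic triads of A major: A (I), Bm (ii), C#m (iii), D (IV), E (V), F#m (vi), G#dim (vii°).
Diatonic triads of E major: E (I), F#m (ii), G#m (iii), A (IV), B (V), C#m (vi), D#dim (vii°).
Matching root and quality in both lists: A, C#m, E, F#m.
That gives 4 common triads.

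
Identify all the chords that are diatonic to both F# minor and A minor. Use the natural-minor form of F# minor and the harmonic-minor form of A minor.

G#dim, E

Triads in F# minor (natural minor): F#m (i), G#dim (ii°), A (III), Bm (iv), C#m (v), D (VI), E (VII).
Triads in A minor (harmonic minor): Am (i), Bdim (ii°), Caug (III+), Dm (iv), E (V), F (VI), G#dim (vii°).
Shared triads with their functions: G#dim (ii° in F# minor, vii° in A minor); E (VII in F# minor, V in A minor).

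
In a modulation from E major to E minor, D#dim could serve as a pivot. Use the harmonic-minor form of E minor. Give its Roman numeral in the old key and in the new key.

vii° in E major; vii° in E minor

The scale of E major is E F# G# A B C# D#; D# is degree 7, and the triad built there (D#-F#-A) is diminished, so it is vii°.
The scale of E minor (harmonic minor) is E F# G A B C D#; D# is degree 7, and the triad built there (D#-F#-A) is diminished, so it is vii°.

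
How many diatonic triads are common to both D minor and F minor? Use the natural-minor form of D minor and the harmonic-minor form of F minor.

Diatonic triads of D minor (natural minor): Dm (i), Edim (ii°), F (III), Gm (iv), Am (v), Bb (VI), C (VII).
Diatonic triads of F minor (harmonic minor): Fm (i), Gdim (ii°), Abaug (III+), Bbm (iv), C (V), Db (VI), Edim (vii°).
Matching root and quality in both lists: Edim, C.
That gives 2 common triads.

2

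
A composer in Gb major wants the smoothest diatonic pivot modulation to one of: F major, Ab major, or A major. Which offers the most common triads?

Ab major

Triads of Gb major: Gb (I), Abm (ii), Bbm (iii), Cb (IV), Db (V), Ebm (vi), Fdim (vii°).
F major shares 0: none.
Ab major shares 2: Bbm, Db.
A major shares 0: none.
The most common triads (2) are shared with Ab major.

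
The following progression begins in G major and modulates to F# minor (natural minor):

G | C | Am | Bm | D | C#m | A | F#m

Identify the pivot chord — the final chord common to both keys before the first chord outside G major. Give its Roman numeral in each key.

Chords diatonic to G major: G, Am, Bm, C, D, Em, F#dim.
Reading the progression, the first chord not in that set is C#m, so the modulation leaves G major there.
The chord immediately before C#m is D, which is diatonic to both keys: V in G major and VI in F# minor.

D — V in G major, VI in F# minor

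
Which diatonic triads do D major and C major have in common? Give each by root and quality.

Em, G

Triads in D major: D major (I), E minor (ii), F# minor (iii), G major (IV), A major (V), B minor (vi), C# diminished (vii°).
Triads in C major: C major (I), D minor (ii), E minor (iii), F major (IV), G major (V), A minor (vi), B diminished (vii°).
Shared triads with their functions: E minor (ii in D major, iii in C major); G major (IV in D major, V in C major).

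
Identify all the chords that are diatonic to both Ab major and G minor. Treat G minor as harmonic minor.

Triads in Ab major: Ab (I), Bbm (ii), Cm (iii), Db (IV), Eb (V), Fm (vi), Gdim (vii°).
Triads in G minor (harmonic minor): Gm (i), Adim (ii°), Bbaug (III+), Cm (iv), D (V), Eb (VI), F#dim (vii°).
Shared triads with their functions: Cm (iii in Ab major, iv in G minor); Eb (V in Ab major, VI in G minor).

Cm, Eb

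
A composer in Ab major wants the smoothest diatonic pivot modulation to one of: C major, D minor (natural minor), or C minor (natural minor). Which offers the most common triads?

Triads of Ab major: Ab (I), Bbm (ii), Cm (iii), Db (IV), Eb (V), Fm (vi), Gdim (vii°).
C major shares 0: none.
D minor (natural minor) shares 0: none.
C minor (natural minor) shares 4: Ab, Cm, Eb, Fm.
The most common triads (4) are shared with C minor.

C minor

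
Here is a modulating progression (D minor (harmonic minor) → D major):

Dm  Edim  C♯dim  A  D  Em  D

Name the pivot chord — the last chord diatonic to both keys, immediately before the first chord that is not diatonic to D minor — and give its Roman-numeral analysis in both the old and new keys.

Chords diatonic to D minor: Dm, Edim, Faug, Gm, A, B♭, C♯dim.
Reading the progression, the first chord not in that set is D, so the modulation leaves D minor there.
The chord immediately before D is A, which is diatonic to both keys: V in D minor and V in D major.

A — V in D minor, V in D major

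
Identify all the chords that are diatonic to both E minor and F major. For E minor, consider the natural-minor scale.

Triads in E minor (natural minor): Em (i), F♯dim (ii°), G (III), Am (iv), Bm (v), C (VI), D (VII).
Triads in F major: F (I), Gm (ii), Am (iii), B♭ (IV), C (V), Dm (vi), Edim (vii°).
Shared triads with their functions: Am (iv in E minor, iii in F major); C (VI in E minor, V in F major).

Am, C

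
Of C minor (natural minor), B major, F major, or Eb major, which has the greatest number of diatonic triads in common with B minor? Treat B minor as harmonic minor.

B major

Triads of B minor (harmonic minor): B minor (i), C# diminished (ii°), D augmented (III+), E minor (iv), F# major (V), G major (VI), A# diminished (vii°).
C minor (natural minor) shares 0: none.
B major shares 2: F#, A#dim.
F major shares 0: none.
Eb major shares 0: none.
The most common triads (2) are shared with B major.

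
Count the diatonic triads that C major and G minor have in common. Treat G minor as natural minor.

Diatonic triads of C major: C major (I), D minor (ii), E minor (iii), F major (IV), G major (V), A minor (vi), B diminished (vii°).
Diatonic triads of G minor (natural minor): G minor (i), A diminished (ii°), Bb major (III), C minor (iv), D minor (v), Eb major (VI), F major (VII).
Matching root and quality in both lists: D minor, F major.
That gives 2 common triads.

2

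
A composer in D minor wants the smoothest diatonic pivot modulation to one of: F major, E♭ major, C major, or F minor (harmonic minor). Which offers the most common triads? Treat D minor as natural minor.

Triads of D minor (natural minor): D minor (i), E diminished (ii°), F major (III), G minor (iv), A minor (v), B♭ major (VI), C major (VII).
F major shares 7: Dm, Edim, F, Gm, Am, B♭, C.
E♭ major shares 2: Gm, B♭.
C major shares 4: Dm, F, Am, C.
F minor (harmonic minor) shares 2: Edim, C.
The most common triads (7) are shared with F major.

F major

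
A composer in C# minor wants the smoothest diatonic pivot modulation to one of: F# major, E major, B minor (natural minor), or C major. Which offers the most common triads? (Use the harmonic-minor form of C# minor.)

Triads of C# minor (harmonic minor): C# minor (i), D# diminished (ii°), E augmented (III+), F# minor (iv), G# major (V), A major (VI), B# diminished (vii°).
F# major shares 0: none.
E major shares 4: C#m, D#dim, F#m, A.
B minor (natural minor) shares 2: F#m, A.
C major shares 0: none.
The most common triads (4) are shared with E major.

E major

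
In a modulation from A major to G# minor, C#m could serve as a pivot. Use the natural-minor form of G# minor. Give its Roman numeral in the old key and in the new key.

The scale of A major is A B C# D E F# G#; C# is degree 3, and the triad built there (C#-E-G#) is minor, so it is iii.
The scale of G# minor (natural minor) is G# A# B C# D# E F#; C# is degree 4, and the triad built there (C#-E-G#) is minor, so it is iv.

iii in A major; iv in G# minor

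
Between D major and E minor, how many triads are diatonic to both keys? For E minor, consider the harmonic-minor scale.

Diatonic triads of D major: D (I), Em (ii), F♯m (iii), G (IV), A (V), Bm (vi), C♯dim (vii°).
Diatonic triads of E minor (harmonic minor): Em (i), F♯dim (ii°), Gaug (III+), Am (iv), B (V), C (VI), D♯dim (vii°).
Matching root and quality in both lists: Em.
That gives 1 common triad.

1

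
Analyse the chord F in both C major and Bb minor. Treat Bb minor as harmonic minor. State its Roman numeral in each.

The scale of C major is C D E F G A B; F is degree 4, and the triad built there (F-A-C) is major, so it is IV.
The scale of Bb minor (harmonic minor) is Bb C Db Eb F Gb A; F is degree 5, and the triad built there (F-A-C) is major, so it is V.

IV in C major; V in Bb minor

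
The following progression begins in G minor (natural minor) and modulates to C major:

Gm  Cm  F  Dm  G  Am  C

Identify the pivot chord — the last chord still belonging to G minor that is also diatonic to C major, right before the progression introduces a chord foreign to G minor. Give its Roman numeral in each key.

Dm — v in G minor, ii in C major

Chords diatonic to G minor: Gm, Adim, Bb, Cm, Dm, Eb, F.
Reading the progression, the first chord not in that set is G, so the modulation leaves G minor there.
The chord immediately before G is Dm, which is diatonic to both keys: v in G minor and ii in C major.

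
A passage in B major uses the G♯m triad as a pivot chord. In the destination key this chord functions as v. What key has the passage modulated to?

The numeral v denotes a minor triad on scale degree 5. With G♯ on degree 5, the tonic of the new key is C♯.
Degree 5 carries a minor triad in natural-minor keys, so the destination is C♯ minor.
Check: the diatonic triads of C♯ minor (natural minor) are C♯m (i), D♯dim (ii°), E (III), F♯m (iv), G♯m (v), A (VI), B (VII) — G♯m is indeed v.

C♯ minor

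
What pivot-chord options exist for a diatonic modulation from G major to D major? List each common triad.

Triads in G major: G (I), Am (ii), Bm (iii), C (IV), D (V), Em (vi), F#dim (vii°).
Triads in D major: D (I), Em (ii), F#m (iii), G (IV), A (V), Bm (vi), C#dim (vii°).
Shared triads with their functions: G (I in G major, IV in D major); Bm (iii in G major, vi in D major); D (V in G major, I in D major); Em (vi in G major, ii in D major).

G, Bm, D, Em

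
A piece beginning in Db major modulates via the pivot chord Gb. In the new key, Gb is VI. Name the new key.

The numeral VI denotes a major triad on scale degree 6. With Gb on degree 6, the tonic of the new key is Bb.
Degree 6 carries a major triad in minor keys, so the destination is Bb minor.
Check: the diatonic triads of Bb minor (natural minor) are Bbm (i), Cdim (ii°), Db (III), Ebm (iv), Fm (v), Gb (VI), Ab (VII) — Gb is indeed VI.

Bb minor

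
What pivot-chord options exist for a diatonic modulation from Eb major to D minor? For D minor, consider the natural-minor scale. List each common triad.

Triads in Eb major: Eb major (I), F minor (ii), G minor (iii), Ab major (IV), Bb major (V), C minor (vi), D diminished (vii°).
Triads in D minor (natural minor): D minor (i), E diminished (ii°), F major (III), G minor (iv), A minor (v), Bb major (VI), C major (VII).
Shared triads with their functions: G minor (iii in Eb major, iv in D minor); Bb major (V in Eb major, VI in D minor).

Gm, Bb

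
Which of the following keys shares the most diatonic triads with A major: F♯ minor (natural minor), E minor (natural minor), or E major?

Triads of A major: A (I), Bm (ii), C♯m (iii), D (IV), E (V), F♯m (vi), G♯dim (vii°).
F♯ minor (natural minor) shares 7: A, Bm, C♯m, D, E, F♯m, G♯dim.
E minor (natural minor) shares 2: Bm, D.
E major shares 4: A, C♯m, E, F♯m.
The most common triads (7) are shared with F♯ minor.

F♯ minor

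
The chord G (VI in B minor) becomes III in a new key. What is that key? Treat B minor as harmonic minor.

The numeral III denotes a major triad on scale degree 3. With G on degree 3, the tonic of the new key is E.
Degree 3 carries a major triad in natural-minor keys, so the destination is E minor.
Check: the diatonic triads of E minor (natural minor) are Em (i), F#dim (ii°), G (III), Am (iv), Bm (v), C (VI), D (VII) — G is indeed III.

E minor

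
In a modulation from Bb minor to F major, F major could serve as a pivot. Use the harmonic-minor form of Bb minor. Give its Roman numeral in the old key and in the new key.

V in Bb minor; I in F major

The scale of Bb minor (harmonic minor) is Bb C Db Eb F Gb A; F is degree 5, and the triad built there (F-A-C) is major, so it is V.
The scale of F major is F G A Bb C D E; F is degree 1, and the triad built there (F-A-C) is major, so it is I.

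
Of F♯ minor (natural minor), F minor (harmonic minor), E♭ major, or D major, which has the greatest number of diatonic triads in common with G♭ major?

Triads of G♭ major: G♭ (I), A♭m (ii), B♭m (iii), C♭ (IV), D♭ (V), E♭m (vi), Fdim (vii°).
F♯ minor (natural minor) shares 0: none.
F minor (harmonic minor) shares 2: B♭m, D♭.
E♭ major shares 0: none.
D major shares 0: none.
The most common triads (2) are shared with F minor.

F minor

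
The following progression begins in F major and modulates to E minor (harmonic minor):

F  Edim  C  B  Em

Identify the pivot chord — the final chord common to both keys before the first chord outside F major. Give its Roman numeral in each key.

Chords diatonic to F major: F, Gm, Am, Bb, C, Dm, Edim.
Reading the progression, the first chord not in that set is B, so the modulation leaves F major there.
The chord immediately before B is C, which is diatonic to both keys: V in F major and VI in E minor.

C — V in F major, VI in E minor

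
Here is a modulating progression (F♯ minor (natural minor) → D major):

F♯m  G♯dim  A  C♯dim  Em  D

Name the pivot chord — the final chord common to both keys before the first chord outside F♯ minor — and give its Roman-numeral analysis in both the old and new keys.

Chords diatonic to F♯ minor: F♯m, G♯dim, A, Bm, C♯m, D, E.
Reading the progression, the first chord not in that set is C♯dim, so the modulation leaves F♯ minor there.
The chord immediately before C♯dim is A, which is diatonic to both keys: III in F♯ minor and V in D major.

A — III in F♯ minor, V in D major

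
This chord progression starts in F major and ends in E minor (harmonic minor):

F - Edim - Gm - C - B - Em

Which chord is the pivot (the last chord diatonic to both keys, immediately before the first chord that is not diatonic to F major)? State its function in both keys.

C — V in F major, VI in E minor

Chords diatonic to F major: F, Gm, Am, B♭, C, Dm, Edim.
Reading the progression, the first chord not in that set is B, so the modulation leaves F major there.
The chord immediately before B is C, which is diatonic to both keys: V in F major and VI in E minor.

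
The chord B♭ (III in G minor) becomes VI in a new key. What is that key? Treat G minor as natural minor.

The numeral VI denotes a major triad on scale degree 6. With B♭ on degree 6, the tonic of the new key is D.
Degree 6 carries a major triad in minor keys, so the destination is D minor.
Check: the diatonic triads of D minor (natural minor) are Dm (i), Edim (ii°), F (III), Gm (iv), Am (v), B♭ (VI), C (VII) — B♭ is indeed VI.

D minor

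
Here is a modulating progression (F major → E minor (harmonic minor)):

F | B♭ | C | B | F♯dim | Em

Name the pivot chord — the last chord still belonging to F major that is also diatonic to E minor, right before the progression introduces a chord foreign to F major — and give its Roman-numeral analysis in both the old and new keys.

Chords diatonic to F major: F, Gm, Am, B♭, C, Dm, Edim.
Reading the progression, the first chord not in that set is B, so the modulation leaves F major there.
The chord immediately before B is C, which is diatonic to both keys: V in F major and VI in E minor.

C — V in F major, VI in E minor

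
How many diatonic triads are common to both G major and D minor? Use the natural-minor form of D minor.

2

Diatonic triads of G major: G (I), Am (ii), Bm (iii), C (IV), D (V), Em (vi), F#dim (vii°).
Diatonic triads of D minor (natural minor): Dm (i), Edim (ii°), F (III), Gm (iv), Am (v), Bb (VI), C (VII).
Matching root and quality in both lists: Am, C.
That gives 2 common triads.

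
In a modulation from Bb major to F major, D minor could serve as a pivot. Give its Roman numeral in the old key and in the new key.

The scale of Bb major is Bb C D Eb F G A; D is degree 3, and the triad built there (D-F-A) is minor, so it is iii.
The scale of F major is F G A Bb C D E; D is degree 6, and the triad built there (D-F-A) is minor, so it is vi.

iii in Bb major; vi in F major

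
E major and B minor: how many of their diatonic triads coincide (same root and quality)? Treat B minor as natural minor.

2

Diatonic triads of E major: E (I), F#m (ii), G#m (iii), A (IV), B (V), C#m (vi), D#dim (vii°).
Diatonic triads of B minor (natural minor): Bm (i), C#dim (ii°), D (III), Em (iv), F#m (v), G (VI), A (VII).
Matching root and quality in both lists: F#m, A.
That gives 2 common triads.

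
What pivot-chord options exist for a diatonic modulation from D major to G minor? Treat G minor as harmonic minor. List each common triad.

Triads in D major: D major (I), E minor (ii), F# minor (iii), G major (IV), A major (V), B minor (vi), C# diminished (vii°).
Triads in G minor (harmonic minor): G minor (i), A diminished (ii°), Bb augmented (III+), C minor (iv), D major (V), Eb major (VI), F# diminished (vii°).
Shared triads with their functions: D major (I in D major, V in G minor).

D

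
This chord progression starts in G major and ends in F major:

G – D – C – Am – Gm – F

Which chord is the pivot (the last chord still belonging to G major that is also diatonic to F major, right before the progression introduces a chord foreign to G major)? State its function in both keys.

Am — ii in G major, iii in F major

Chords diatonic to G major: G, Am, Bm, C, D, Em, F#dim.
Reading the progression, the first chord not in that set is Gm, so the modulation leaves G major there.
The chord immediately before Gm is Am, which is diatonic to both keys: ii in G major and iii in F major.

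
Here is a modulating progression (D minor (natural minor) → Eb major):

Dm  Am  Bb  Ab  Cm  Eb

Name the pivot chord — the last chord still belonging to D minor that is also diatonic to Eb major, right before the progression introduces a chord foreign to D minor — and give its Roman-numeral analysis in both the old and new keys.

Bb — VI in D minor, V in Eb major

Chords diatonic to D minor: Dm, Edim, F, Gm, Am, Bb, C.
Reading the progression, the first chord not in that set is Ab, so the modulation leaves D minor there.
The chord immediately before Ab is Bb, which is diatonic to both keys: VI in D minor and V in Eb major.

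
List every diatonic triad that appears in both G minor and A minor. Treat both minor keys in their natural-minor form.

Triads in G minor (natural minor): Gm (i), Adim (ii°), Bb (III), Cm (iv), Dm (v), Eb (VI), F (VII).
Triads in A minor (natural minor): Am (i), Bdim (ii°), C (III), Dm (iv), Em (v), F (VI), G (VII).
Shared triads with their functions: Dm (v in G minor, iv in A minor); F (VII in G minor, VI in A minor).

Dm, F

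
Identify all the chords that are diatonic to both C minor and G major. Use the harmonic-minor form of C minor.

Triads in C minor (harmonic minor): Cm (i), Ddim (ii°), Ebaug (III+), Fm (iv), G (V), Ab (VI), Bdim (vii°).
Triads in G major: G (I), Am (ii), Bm (iii), C (IV), D (V), Em (vi), F#dim (vii°).
Shared triads with their functions: G (V in C minor, I in G major).

G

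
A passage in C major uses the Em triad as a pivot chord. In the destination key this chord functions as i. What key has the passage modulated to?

E minor

The numeral i denotes a minor triad on scale degree 1. With E on degree 1, the tonic of the new key is E.
Degree 1 carries a minor triad in minor keys, so the destination is E minor.
Check: the diatonic triads of E minor (natural minor) are Em (i), F#dim (ii°), G (III), Am (iv), Bm (v), C (VI), D (VII) — Em is indeed i.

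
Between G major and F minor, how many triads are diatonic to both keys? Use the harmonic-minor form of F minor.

1

Diatonic triads of G major: G (I), Am (ii), Bm (iii), C (IV), D (V), Em (vi), F♯dim (vii°).
Diatonic triads of F minor (harmonic minor): Fm (i), Gdim (ii°), A♭aug (III+), B♭m (iv), C (V), D♭ (VI), Edim (vii°).
Matching root and quality in both lists: C.
That gives 1 common triad.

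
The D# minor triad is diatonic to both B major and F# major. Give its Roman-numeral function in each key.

iii in B major; vi in F# major

The scale of B major is B C# D# E F# G# A#; D# is degree 3, and the triad built there (D#-F#-A#) is minor, so it is iii.
The scale of F# major is F# G# A# B C# D# E#; D# is degree 6, and the triad built there (D#-F#-A#) is minor, so it is vi.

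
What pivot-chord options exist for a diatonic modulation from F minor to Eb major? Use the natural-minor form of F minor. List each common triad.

Fm, Ab, Cm, Eb

Triads in F minor (natural minor): F minor (i), G diminished (ii°), Ab major (III), Bb minor (iv), C minor (v), Db major (VI), Eb major (VII).
Triads in Eb major: Eb major (I), F minor (ii), G minor (iii), Ab major (IV), Bb major (V), C minor (vi), D diminished (vii°).
Shared triads with their functions: F minor (i in F minor, ii in Eb major); Ab major (III in F minor, IV in Eb major); C minor (v in F minor, vi in Eb major); Eb major (VII in F minor, I in Eb major).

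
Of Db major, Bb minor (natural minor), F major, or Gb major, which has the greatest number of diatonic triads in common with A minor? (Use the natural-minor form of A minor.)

F major

Triads of A minor (natural minor): A minor (i), B diminished (ii°), C major (III), D minor (iv), E minor (v), F major (VI), G major (VII).
Db major shares 0: none.
Bb minor (natural minor) shares 0: none.
F major shares 4: Am, C, Dm, F.
Gb major shares 0: none.
The most common triads (4) are shared with F major.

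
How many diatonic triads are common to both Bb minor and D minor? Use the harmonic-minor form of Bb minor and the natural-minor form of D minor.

1

Diatonic triads of Bb minor (harmonic minor): Bb minor (i), C diminished (ii°), Db augmented (III+), Eb minor (iv), F major (V), Gb major (VI), A diminished (vii°).
Diatonic triads of D minor (natural minor): D minor (i), E diminished (ii°), F major (III), G minor (iv), A minor (v), Bb major (VI), C major (VII).
Matching root and quality in both lists: F major.
That gives 1 common triad.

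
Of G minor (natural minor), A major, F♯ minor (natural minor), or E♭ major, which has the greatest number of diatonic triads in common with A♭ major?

E♭ major

Triads of A♭ major: A♭ major (I), B♭ minor (ii), C minor (iii), D♭ major (IV), E♭ major (V), F minor (vi), G diminished (vii°).
G minor (natural minor) shares 2: Cm, E♭.
A major shares 0: none.
F♯ minor (natural minor) shares 0: none.
E♭ major shares 4: A♭, Cm, E♭, Fm.
The most common triads (4) are shared with E♭ major.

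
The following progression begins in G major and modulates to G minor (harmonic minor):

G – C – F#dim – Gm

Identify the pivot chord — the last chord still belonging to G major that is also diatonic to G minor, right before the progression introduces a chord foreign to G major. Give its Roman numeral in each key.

Chords diatonic to G major: G, Am, Bm, C, D, Em, F#dim.
Reading the progression, the first chord not in that set is Gm, so the modulation leaves G major there.
The chord immediately before Gm is F#dim, which is diatonic to both keys: vii° in G major and vii° in G minor.

F#dim — vii° in G major, vii° in G minor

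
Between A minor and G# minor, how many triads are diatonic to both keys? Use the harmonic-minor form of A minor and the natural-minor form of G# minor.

Diatonic triads of A minor (harmonic minor): Am (i), Bdim (ii°), Caug (III+), Dm (iv), E (V), F (VI), G#dim (vii°).
Diatonic triads of G# minor (natural minor): G#m (i), A#dim (ii°), B (III), C#m (iv), D#m (v), E (VI), F# (VII).
Matching root and quality in both lists: E.
That gives 1 common triad.

1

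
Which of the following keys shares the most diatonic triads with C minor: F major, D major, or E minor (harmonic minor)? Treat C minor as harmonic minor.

D major

Triads of C minor (harmonic minor): Cm (i), Ddim (ii°), E♭aug (III+), Fm (iv), G (V), A♭ (VI), Bdim (vii°).
F major shares 0: none.
D major shares 1: G.
E minor (harmonic minor) shares 0: none.
The most common triads (1) are shared with D major.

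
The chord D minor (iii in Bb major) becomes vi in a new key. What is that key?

The numeral vi denotes a minor triad on scale degree 6. With D on degree 6, the tonic of the new key is F.
Degree 6 carries a minor triad in major keys, so the destination is F major.
Check: the diatonic triads of F major are F (I), Gm (ii), Am (iii), Bb (IV), C (V), Dm (vi), Edim (vii°) — D minor is indeed vi.

F major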